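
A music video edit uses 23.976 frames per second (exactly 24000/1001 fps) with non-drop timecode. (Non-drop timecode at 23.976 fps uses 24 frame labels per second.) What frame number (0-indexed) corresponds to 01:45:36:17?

frame 152081

Total seconds to the label: (1 × 3600 + 45 × 60 + 36) = 6336.
Frame index = 6336 × 24 + 17 = 152081.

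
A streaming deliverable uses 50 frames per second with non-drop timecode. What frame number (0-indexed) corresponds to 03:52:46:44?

Total seconds to the label: (3 × 3600 + 52 × 60 + 46) = 13966.
Frame index = 13966 × 50 + 44 = 698344.

698344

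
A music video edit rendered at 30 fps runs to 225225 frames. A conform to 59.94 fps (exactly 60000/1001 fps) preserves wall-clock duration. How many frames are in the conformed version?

450000 frames

Target frames = source frames × (target rate / source rate) = 225225 × (60000/1001)/(30) = 225225 × 2000/1001 = 450000.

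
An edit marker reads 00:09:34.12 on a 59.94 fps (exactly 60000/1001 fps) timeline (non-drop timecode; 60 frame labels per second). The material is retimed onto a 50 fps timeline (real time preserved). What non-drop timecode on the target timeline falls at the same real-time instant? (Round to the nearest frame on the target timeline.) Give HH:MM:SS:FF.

00:09:34:39

Source frame index: (0×3600 + 9×60 + 34) × 60 + 12 = 34452.
Real time: 34452 / (60000/1001) = 2873871/5000 s.
Target frame: (2873871/5000) × (50) = 2873871/100 ≈ 28738.710 → 28739.
At 50 labels/s: frame 28739 → 00:09:34:39.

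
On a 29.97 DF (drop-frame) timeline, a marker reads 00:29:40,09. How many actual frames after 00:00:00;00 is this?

53355

Complete 10-minute blocks: 2, each 17982 frames → 35964.
Remaining 9 whole minutes in the current block: 1800 + 8 × 1798 = 16184 frames.
Within the current minute: 40 × 30 + 9 − 2 = 1207 (labels ;00/;01 skipped at this minute). Total = 35964 + 16184 + 1207 = 53355.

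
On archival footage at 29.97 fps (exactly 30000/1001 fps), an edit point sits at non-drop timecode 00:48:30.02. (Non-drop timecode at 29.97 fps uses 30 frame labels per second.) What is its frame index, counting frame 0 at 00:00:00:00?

frame 87302

Total seconds to the label: (0 × 3600 + 48 × 60 + 30) = 2910.
Frame index = 2910 × 30 + 2 = 87302.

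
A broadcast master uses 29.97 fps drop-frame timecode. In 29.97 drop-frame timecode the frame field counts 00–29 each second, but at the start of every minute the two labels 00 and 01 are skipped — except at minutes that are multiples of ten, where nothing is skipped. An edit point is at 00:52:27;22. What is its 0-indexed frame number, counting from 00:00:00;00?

As if non-drop at 30 labels/s: (0 × 3600 + 52 × 60 + 27) × 30 + 22 = 94432.
Minute boundaries passed: 52; those not divisible by 10: 52 − 5 = 47; dropped labels = 2 × 47 = 94.
Actual frame index = 94432 − 94 = 94338.

94338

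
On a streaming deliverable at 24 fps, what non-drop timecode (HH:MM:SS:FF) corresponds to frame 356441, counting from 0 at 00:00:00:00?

356441 ÷ 24 = 14851 full seconds, remainder 17 frames.
14851 s = 4 h 7 min 31 s.
Timecode: 04:07:31:17.

04:07:31:17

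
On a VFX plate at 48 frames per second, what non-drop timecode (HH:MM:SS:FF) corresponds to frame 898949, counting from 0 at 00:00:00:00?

898949 ÷ 48 = 18728 full seconds, remainder 5 frames.
18728 s = 5 h 12 min 8 s.
Timecode: 05:12:08:05.

05:12:08:05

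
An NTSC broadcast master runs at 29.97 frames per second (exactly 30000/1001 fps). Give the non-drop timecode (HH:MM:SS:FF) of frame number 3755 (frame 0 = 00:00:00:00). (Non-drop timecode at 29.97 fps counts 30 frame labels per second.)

00:02:05:05

3755 ÷ 30 = 125 full seconds, remainder 5 frames.
125 s = 0 h 2 min 5 s.
Timecode: 00:02:05:05.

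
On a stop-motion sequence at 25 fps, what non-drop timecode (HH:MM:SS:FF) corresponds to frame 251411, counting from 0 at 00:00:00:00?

251411 ÷ 25 = 10056 full seconds, remainder 11 frames.
10056 s = 2 h 47 min 36 s.
Timecode: 02:47:36:11.

02:47:36:11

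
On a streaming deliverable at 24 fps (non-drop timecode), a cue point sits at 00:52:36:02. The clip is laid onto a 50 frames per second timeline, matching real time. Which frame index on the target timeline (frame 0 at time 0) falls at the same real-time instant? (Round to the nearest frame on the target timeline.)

Source frame index: (0×3600 + 52×60 + 36) × 24 + 2 = 75746.
Real time: 75746 / (24) = 37873/12 s.
Target frame: (37873/12) × (50) = 946825/6 ≈ 157804.167 → 157804.

frame 157804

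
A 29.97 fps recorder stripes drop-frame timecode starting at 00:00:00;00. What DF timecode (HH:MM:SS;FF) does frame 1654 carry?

Each 10-minute DF block holds 10 × 60 × 30 − 9 × 2 = 17982 frames. 1654 ÷ 17982 → 0 full blocks, remainder 1654.
Within the partial block the first minute is 1800 frames and each further minute 1798, so 0 further minute boundaries passed. Total skipped labels = 18 × 0 + 2 × 0 = 0.
Non-drop label index = 1654 + 0 = 1654; at 30 labels/s that is 00:00:55:04, i.e. DF 00:00:55;04.

00:00:55;04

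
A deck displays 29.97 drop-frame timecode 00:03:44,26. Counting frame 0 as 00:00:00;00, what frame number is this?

6740

Complete 10-minute blocks: 0, each 17982 frames → 0.
Remaining 3 whole minutes in the current block: 1800 + 2 × 1798 = 5396 frames.
Within the current minute: 44 × 30 + 26 − 2 = 1344 (labels ;00/;01 skipped at this minute). Total = 0 + 5396 + 1344 = 6740.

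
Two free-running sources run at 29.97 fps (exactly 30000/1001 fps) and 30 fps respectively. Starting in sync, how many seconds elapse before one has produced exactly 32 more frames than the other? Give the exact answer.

16016/15 seconds

The gap grows by |30 − 30000/1001| = 30/1001 frames per second.
Time for a 32-frame gap: 32 ÷ (30/1001) = 16016/15 s.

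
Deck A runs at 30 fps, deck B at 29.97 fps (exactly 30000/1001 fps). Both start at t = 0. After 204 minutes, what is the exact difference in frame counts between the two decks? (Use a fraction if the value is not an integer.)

204 min = 12240 s.
A emits 30 × 12240 = 367200 frames; B emits 30000/1001 × 12240 = 367200000/1001.
Difference = 367200/1001 frames (≈ 366.8332); B is behind A.

367200/1001 frames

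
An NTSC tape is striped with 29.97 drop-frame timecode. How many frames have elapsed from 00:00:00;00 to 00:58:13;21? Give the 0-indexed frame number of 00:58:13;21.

Complete 10-minute blocks: 5, each 17982 frames → 89910.
Remaining 8 whole minutes in the current block: 1800 + 7 × 1798 = 14386 frames.
Within the current minute: 13 × 30 + 21 − 2 = 409 (labels ;00/;01 skipped at this minute). Total = 89910 + 14386 + 409 = 104705.

104705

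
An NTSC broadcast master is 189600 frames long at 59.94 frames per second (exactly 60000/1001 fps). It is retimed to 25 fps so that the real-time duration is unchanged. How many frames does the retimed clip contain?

79079 frames

Target frames = source frames × (target rate / source rate) = 189600 × (25)/(60000/1001) = 189600 × 1001/2400 = 79079.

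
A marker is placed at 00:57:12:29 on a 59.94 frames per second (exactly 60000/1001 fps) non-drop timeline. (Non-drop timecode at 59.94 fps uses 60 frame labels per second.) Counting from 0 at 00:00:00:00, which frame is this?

frame 205949

Total seconds to the label: (0 × 3600 + 57 × 60 + 12) = 3432.
Frame index = 3432 × 60 + 29 = 205949.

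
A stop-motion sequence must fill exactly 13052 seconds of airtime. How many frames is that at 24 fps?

Frames = 13052 × 24 = 313248.

313248 frames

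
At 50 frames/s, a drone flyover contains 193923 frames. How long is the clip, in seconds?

Running time = 193923 / (50) = 3878.46 s.

3878.46 seconds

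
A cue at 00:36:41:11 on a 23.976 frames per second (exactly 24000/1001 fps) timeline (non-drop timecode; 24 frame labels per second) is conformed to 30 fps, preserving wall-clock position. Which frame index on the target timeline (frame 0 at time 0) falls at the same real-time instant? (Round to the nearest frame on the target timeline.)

Source frame index: (0×3600 + 36×60 + 41) × 24 + 11 = 52835.
Real time: 52835 / (24000/1001) = 10577567/4800 s.
Target frame: (10577567/4800) × (30) = 10577567/160 ≈ 66109.794 → 66110.

frame 66110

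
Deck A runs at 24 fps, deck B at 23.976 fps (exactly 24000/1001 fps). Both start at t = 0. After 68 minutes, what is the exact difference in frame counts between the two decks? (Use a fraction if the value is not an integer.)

97920/1001 frames

68 min = 4080 s.
A emits 24 × 4080 = 97920 frames; B emits 24000/1001 × 4080 = 97920000/1001.
Difference = 97920/1001 frames (≈ 97.8222); B is behind A.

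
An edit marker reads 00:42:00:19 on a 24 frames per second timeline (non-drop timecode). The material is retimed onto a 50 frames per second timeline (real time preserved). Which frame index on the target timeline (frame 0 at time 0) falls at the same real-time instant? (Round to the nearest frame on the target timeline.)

Source frame index: (0×3600 + 42×60 + 0) × 24 + 19 = 60499.
Real time: 60499 / (24) = 60499/24 s.
Target frame: (60499/24) × (50) = 1512475/12 ≈ 126039.583 → 126040.

frame 126040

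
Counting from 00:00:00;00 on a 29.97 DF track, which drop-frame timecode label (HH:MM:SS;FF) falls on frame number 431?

00:00:14;11

Each 10-minute DF block holds 10 × 60 × 30 − 9 × 2 = 17982 frames. 431 ÷ 17982 → 0 full blocks, remainder 431.
Within the partial block the first minute is 1800 frames and each further minute 1798, so 0 further minute boundaries passed. Total skipped labels = 18 × 0 + 2 × 0 = 0.
Non-drop label index = 431 + 0 = 431; at 30 labels/s that is 00:00:14:11, i.e. DF 00:00:14;11.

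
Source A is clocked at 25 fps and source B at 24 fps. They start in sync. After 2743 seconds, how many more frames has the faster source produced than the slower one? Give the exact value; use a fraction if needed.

A emits 25 × 2743 = 68575 frames; B emits 24 × 2743 = 65832.
Difference = 2743 frames; B is behind A.

2743 frames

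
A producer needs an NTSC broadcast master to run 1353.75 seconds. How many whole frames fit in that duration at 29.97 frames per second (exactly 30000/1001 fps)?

40571 frames

Frames = 1353.75 × 30000/1001 = 40612500/1001 ≈ 40571.9281.
Complete frames: 40571.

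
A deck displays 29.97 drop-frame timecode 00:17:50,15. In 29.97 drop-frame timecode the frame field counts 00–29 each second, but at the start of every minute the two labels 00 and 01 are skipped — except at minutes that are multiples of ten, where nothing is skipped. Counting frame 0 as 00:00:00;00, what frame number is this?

As if non-drop at 30 labels/s: (0 × 3600 + 17 × 60 + 50) × 30 + 15 = 32115.
Minute boundaries passed: 17; those not divisible by 10: 17 − 1 = 16; dropped labels = 2 × 16 = 32.
Actual frame index = 32115 − 32 = 32083.

32083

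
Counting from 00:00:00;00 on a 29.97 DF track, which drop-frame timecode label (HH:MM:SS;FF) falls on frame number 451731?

Each 10-minute DF block holds 10 × 60 × 30 − 9 × 2 = 17982 frames. 451731 ÷ 17982 → 25 full blocks, remainder 2181.
Within the partial block the first minute is 1800 frames and each further minute 1798, so 1 further minute boundary passed. Total skipped labels = 18 × 25 + 2 × 1 = 452.
Non-drop label index = 451731 + 452 = 452183; at 30 labels/s that is 04:11:12:23, i.e. DF 04:11:12;23.

04:11:12;23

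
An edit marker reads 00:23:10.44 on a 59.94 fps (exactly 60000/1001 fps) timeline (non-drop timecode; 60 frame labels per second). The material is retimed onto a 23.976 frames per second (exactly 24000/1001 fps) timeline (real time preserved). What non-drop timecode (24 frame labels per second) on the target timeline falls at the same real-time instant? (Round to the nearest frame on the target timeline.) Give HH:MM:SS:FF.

00:23:10:18

Source frame index: (0×3600 + 23×60 + 10) × 60 + 44 = 83444.
Real time: 83444 / (60000/1001) = 20881861/15000 s.
Target frame: (20881861/15000) × (24000/1001) = 166888/5 ≈ 33377.600 → 33378.
At 24 labels/s: frame 33378 → 00:23:10:18.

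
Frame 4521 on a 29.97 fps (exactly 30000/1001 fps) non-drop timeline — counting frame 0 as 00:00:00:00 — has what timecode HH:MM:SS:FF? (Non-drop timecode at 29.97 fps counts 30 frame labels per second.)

00:02:30:21

4521 ÷ 30 = 150 full seconds, remainder 21 frames.
150 s = 0 h 2 min 30 s.
Timecode: 00:02:30:21.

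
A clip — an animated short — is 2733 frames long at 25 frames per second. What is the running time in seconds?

109.32 seconds

Running time = 2733 / (25) = 109.32 s.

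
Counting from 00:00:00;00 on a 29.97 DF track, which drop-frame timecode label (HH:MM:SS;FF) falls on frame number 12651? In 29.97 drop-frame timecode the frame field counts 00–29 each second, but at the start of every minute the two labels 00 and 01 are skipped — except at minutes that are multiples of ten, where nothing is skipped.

Ten DF minutes hold 17982 frames, so frame 12651 lies in block 0 (frames 0–17981) with 12651 frames into that block.
The block's first minute is 1800 frames and the rest 1798 each; 12651 frames reaches minute 7, so 0 × 18 + 7 × 2 = 14 labels have been skipped so far.
Adding those back, label number 12651 + 14 = 12665 at 30 labels/s is 422 s + 5 f = 0 h 7 min 2 s frame 5, i.e. 00:07:02;05.

00:07:02;05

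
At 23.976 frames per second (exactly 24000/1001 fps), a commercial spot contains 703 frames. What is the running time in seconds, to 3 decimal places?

Running time = 703 × 1001/24000 = 703703/24000 s ≈ 29.321 s.

29.321 seconds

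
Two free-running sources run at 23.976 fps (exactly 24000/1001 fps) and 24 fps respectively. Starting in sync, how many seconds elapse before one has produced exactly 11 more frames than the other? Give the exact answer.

The gap grows by |24 − 24000/1001| = 24/1001 frames per second.
Time for a 11-frame gap: 11 ÷ (24/1001) = 11011/24 s.

11011/24 seconds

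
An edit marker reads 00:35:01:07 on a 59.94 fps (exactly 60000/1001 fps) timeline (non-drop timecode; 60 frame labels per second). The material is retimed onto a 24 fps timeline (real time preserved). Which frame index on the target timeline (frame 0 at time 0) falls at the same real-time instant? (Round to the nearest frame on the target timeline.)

frame 50477

Source frame index: (0×3600 + 35×60 + 1) × 60 + 7 = 126067.
Real time: 126067 / (60000/1001) = 126193067/60000 s.
Target frame: (126193067/60000) × (24) = 126193067/2500 ≈ 50477.227 → 50477.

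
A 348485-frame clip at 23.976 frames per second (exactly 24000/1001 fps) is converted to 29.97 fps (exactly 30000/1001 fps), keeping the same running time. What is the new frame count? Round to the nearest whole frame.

435606 frames

Frames at target rate = 348485 × (30000/1001) / (24000/1001) = 1742425/4 ≈ 435606.250.
Nearest whole frame: 435606.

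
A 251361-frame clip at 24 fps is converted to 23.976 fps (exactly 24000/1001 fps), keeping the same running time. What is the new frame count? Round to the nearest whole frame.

251110 frames

Frames at target rate = 251361 × (24000/1001) / (24) = 22851000/91 ≈ 251109.890.
Nearest whole frame: 251110.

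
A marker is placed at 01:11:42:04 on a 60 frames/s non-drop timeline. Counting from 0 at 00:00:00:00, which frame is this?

258124

Total seconds to the label: (1 × 3600 + 11 × 60 + 42) = 4302.
Frame index = 4302 × 60 + 4 = 258124.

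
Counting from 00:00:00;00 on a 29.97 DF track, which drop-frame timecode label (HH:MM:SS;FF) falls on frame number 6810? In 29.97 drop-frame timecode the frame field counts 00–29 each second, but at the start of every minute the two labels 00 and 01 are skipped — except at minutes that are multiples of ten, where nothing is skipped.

00:03:47;06

Each 10-minute DF block holds 10 × 60 × 30 − 9 × 2 = 17982 frames. 6810 ÷ 17982 → 0 full blocks, remainder 6810.
Within the partial block the first minute is 1800 frames and each further minute 1798, so 3 further minute boundaries passed. Total skipped labels = 18 × 0 + 2 × 3 = 6.
Non-drop label index = 6810 + 6 = 6816; at 30 labels/s that is 00:03:47:06, i.e. DF 00:03:47;06.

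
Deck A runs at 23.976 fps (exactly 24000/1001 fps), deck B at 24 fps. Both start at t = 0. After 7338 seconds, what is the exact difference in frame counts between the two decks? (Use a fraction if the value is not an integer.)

A emits 24000/1001 × 7338 = 176112000/1001 frames; B emits 24 × 7338 = 176112.
Difference = 176112/1001 frames (≈ 175.9361); B is ahead of A.

176112/1001 frames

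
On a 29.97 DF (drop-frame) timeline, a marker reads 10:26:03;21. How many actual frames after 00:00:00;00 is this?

1125783

As if non-drop at 30 labels/s: (10 × 3600 + 26 × 60 + 3) × 30 + 21 = 1126911.
Minute boundaries passed: 626; those not divisible by 10: 626 − 62 = 564; dropped labels = 2 × 564 = 1128.
Actual frame index = 1126911 − 1128 = 1125783.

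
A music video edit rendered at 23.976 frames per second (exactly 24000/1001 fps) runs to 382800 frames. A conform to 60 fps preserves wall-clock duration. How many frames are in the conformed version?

957957 frames

Target frames = source frames × (target rate / source rate) = 382800 × (60)/(24000/1001) = 382800 × 1001/400 = 957957.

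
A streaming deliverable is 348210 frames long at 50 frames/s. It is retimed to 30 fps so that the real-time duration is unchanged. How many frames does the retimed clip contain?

Target frames = source frames × (target rate / source rate) = 348210 × (30)/(50) = 348210 × 3/5 = 208926.

208926 frames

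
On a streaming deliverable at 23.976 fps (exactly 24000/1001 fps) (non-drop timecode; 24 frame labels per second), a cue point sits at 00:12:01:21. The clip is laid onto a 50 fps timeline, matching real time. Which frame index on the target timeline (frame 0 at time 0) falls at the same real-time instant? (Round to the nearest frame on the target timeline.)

Source frame index: (0×3600 + 12×60 + 1) × 24 + 21 = 17325.
Real time: 17325 / (24000/1001) = 231231/320 s.
Target frame: (231231/320) × (50) = 1156155/32 ≈ 36129.844 → 36130.

frame 36130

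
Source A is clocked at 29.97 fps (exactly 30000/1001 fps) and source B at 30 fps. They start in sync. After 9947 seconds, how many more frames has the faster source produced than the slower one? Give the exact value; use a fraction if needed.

A emits 30000/1001 × 9947 = 42630000/143 frames; B emits 30 × 9947 = 298410.
Difference = 42630/143 frames (≈ 298.1119); B is ahead of A.

42630/143 frames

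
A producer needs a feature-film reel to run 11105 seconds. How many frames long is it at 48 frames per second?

Frames = 11105 × 48 = 533040.

533040 frames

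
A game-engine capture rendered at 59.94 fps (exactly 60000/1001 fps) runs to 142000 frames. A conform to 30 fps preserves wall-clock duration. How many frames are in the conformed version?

Target frames = source frames × (target rate / source rate) = 142000 × (30)/(60000/1001) = 142000 × 1001/2000 = 71071.

71071 frames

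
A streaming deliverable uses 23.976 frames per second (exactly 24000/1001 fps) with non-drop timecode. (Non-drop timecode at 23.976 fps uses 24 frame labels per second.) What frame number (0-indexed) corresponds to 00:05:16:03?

Total seconds to the label: (0 × 3600 + 5 × 60 + 16) = 316.
Frame index = 316 × 24 + 3 = 7587.

7587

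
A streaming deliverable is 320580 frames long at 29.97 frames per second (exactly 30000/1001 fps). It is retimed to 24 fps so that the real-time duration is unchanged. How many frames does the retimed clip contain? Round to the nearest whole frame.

Frames at target rate = 320580 × (24) / (30000/1001) = 32090058/125 ≈ 256720.464.
Nearest whole frame: 256720.

256720 frames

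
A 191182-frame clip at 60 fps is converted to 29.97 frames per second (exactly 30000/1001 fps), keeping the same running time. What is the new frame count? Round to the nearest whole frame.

Frames at target rate = 191182 × (30000/1001) / (60) = 95591000/1001 ≈ 95495.504.
Nearest whole frame: 95496.

95496 frames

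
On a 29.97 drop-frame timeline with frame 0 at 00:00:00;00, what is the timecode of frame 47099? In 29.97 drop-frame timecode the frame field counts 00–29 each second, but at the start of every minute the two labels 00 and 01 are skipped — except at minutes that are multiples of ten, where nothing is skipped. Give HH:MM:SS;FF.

Ten DF minutes hold 17982 frames, so frame 47099 lies in block 2 (frames 35964–53945) with 11135 frames into that block.
The block's first minute is 1800 frames and the rest 1798 each; 11135 frames reaches minute 6, so 2 × 18 + 6 × 2 = 48 labels have been skipped so far.
Adding those back, label number 47099 + 48 = 47147 at 30 labels/s is 1571 s + 17 f = 0 h 26 min 11 s frame 17, i.e. 00:26:11;17.

00:26:11;17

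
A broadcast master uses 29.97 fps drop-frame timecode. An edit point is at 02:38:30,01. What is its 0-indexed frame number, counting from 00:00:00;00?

285015

As if non-drop at 30 labels/s: (2 × 3600 + 38 × 60 + 30) × 30 + 1 = 285301.
Minute boundaries passed: 158; those not divisible by 10: 158 − 15 = 143; dropped labels = 2 × 143 = 286.
Actual frame index = 285301 − 286 = 285015.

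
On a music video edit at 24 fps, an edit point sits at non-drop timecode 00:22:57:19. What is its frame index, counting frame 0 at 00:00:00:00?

Total seconds to the label: (0 × 3600 + 22 × 60 + 57) = 1377.
Frame index = 1377 × 24 + 19 = 33067.

frame 33067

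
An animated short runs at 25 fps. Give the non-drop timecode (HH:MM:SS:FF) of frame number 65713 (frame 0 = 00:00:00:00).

00:43:48:13

65713 ÷ 25 = 2628 full seconds, remainder 13 frames.
2628 s = 0 h 43 min 48 s.
Timecode: 00:43:48:13.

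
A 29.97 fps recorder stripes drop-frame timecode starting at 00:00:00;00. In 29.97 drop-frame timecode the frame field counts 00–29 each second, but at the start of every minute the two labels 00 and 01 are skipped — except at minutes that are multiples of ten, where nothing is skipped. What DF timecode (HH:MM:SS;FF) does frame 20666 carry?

00:11:29;16

Each 10-minute DF block holds 10 × 60 × 30 − 9 × 2 = 17982 frames. 20666 ÷ 17982 → 1 full block, remainder 2684.
Within the partial block the first minute is 1800 frames and each further minute 1798, so 1 further minute boundary passed. Total skipped labels = 18 × 1 + 2 × 1 = 20.
Non-drop label index = 20666 + 20 = 20686; at 30 labels/s that is 00:11:29:16, i.e. DF 00:11:29;16.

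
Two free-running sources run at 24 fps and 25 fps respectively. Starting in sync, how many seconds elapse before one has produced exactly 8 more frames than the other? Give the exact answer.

8 seconds

The gap grows by |25 − 24| = 1 frame per second.
Time for a 8-frame gap: 8 ÷ (1) = 8 s.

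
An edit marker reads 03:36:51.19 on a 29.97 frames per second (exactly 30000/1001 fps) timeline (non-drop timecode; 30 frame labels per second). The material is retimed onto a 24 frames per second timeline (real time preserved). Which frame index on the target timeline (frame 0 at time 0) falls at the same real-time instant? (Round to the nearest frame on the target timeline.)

Source frame index: (3×3600 + 36×60 + 51) × 30 + 19 = 390349.
Real time: 390349 / (30000/1001) = 390739349/30000 s.
Target frame: (390739349/30000) × (24) = 390739349/1250 ≈ 312591.479 → 312591.

frame 312591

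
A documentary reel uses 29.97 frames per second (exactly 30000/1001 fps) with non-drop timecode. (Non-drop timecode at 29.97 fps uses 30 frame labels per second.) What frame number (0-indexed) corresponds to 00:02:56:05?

frame 5285

Total seconds to the label: (0 × 3600 + 2 × 60 + 56) = 176.
Frame index = 176 × 30 + 5 = 5285.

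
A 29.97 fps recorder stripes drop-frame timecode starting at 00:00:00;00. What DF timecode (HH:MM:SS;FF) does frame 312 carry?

Each 10-minute DF block holds 10 × 60 × 30 − 9 × 2 = 17982 frames. 312 ÷ 17982 → 0 full blocks, remainder 312.
Within the partial block the first minute is 1800 frames and each further minute 1798, so 0 further minute boundaries passed. Total skipped labels = 18 × 0 + 2 × 0 = 0.
Non-drop label index = 312 + 0 = 312; at 30 labels/s that is 00:00:10:12, i.e. DF 00:00:10;12.

00:00:10;12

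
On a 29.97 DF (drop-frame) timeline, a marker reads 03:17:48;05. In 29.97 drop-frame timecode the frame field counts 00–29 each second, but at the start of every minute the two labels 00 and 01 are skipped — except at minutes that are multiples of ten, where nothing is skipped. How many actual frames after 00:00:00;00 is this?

Complete 10-minute blocks: 19, each 17982 frames → 341658.
Remaining 7 whole minutes in the current block: 1800 + 6 × 1798 = 12588 frames.
Within the current minute: 48 × 30 + 5 − 2 = 1443 (labels ;00/;01 skipped at this minute). Total = 341658 + 12588 + 1443 = 355689.

355689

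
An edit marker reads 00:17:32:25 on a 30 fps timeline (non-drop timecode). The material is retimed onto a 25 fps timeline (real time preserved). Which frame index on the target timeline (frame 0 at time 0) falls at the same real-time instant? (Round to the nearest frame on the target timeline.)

Source frame index: (0×3600 + 17×60 + 32) × 30 + 25 = 31585.
Real time: 31585 / (30) = 6317/6 s.
Target frame: (6317/6) × (25) = 157925/6 ≈ 26320.833 → 26321.

frame 26321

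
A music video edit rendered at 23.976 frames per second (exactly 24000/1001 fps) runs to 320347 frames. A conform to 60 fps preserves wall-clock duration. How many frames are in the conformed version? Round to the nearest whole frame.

Frames at target rate = 320347 × (60) / (24000/1001) = 320667347/400 ≈ 801668.368.
Nearest whole frame: 801668.

801668 frames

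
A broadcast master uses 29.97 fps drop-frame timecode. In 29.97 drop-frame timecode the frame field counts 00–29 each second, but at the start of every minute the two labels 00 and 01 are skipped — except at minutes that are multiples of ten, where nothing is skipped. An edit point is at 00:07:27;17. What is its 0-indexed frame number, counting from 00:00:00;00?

Complete 10-minute blocks: 0, each 17982 frames → 0.
Remaining 7 whole minutes in the current block: 1800 + 6 × 1798 = 12588 frames.
Within the current minute: 27 × 30 + 17 − 2 = 825 (labels ;00/;01 skipped at this minute). Total = 0 + 12588 + 825 = 13413.

13413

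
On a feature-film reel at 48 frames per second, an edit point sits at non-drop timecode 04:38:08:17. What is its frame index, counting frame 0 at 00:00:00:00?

Total seconds to the label: (4 × 3600 + 38 × 60 + 8) = 16688.
Frame index = 16688 × 48 + 17 = 801041.

801041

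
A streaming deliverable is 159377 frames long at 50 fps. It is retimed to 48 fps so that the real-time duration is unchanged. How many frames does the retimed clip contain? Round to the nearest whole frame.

Frames at target rate = 159377 × (48) / (50) = 3825048/25 ≈ 153001.920.
Nearest whole frame: 153002.

153002 frames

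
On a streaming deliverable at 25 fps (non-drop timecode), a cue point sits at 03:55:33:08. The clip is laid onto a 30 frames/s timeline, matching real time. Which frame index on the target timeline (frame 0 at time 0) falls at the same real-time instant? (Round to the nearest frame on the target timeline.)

Source frame index: (3×3600 + 55×60 + 33) × 25 + 8 = 353333.
Real time: 353333 / (25) = 353333/25 s.
Target frame: (353333/25) × (30) = 2119998/5 ≈ 423999.600 → 424000.

frame 424000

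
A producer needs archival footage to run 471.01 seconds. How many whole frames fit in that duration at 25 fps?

11775 frames

Frames = 471.01 × 25 = 47101/4 ≈ 11775.2500.
Complete frames: 11775.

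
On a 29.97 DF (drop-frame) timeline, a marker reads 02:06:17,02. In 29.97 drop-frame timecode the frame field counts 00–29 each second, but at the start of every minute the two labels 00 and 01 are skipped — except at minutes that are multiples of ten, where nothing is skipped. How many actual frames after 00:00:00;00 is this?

As if non-drop at 30 labels/s: (2 × 3600 + 6 × 60 + 17) × 30 + 2 = 227312.
Minute boundaries passed: 126; those not divisible by 10: 126 − 12 = 114; dropped labels = 2 × 114 = 228.
Actual frame index = 227312 − 228 = 227084.

227084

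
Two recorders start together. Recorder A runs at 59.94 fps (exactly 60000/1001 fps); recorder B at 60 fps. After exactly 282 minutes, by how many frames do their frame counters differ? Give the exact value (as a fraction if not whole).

282 min = 16920 s.
A emits 60000/1001 × 16920 = 1015200000/1001 frames; B emits 60 × 16920 = 1015200.
Difference = 1015200/1001 frames (≈ 1014.1858); B is ahead of A.

1015200/1001 frames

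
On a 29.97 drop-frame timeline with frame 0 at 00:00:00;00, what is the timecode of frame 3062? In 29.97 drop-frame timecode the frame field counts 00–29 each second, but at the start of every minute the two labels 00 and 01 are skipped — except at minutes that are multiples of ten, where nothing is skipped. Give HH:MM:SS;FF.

00:01:42;04

Each 10-minute DF block holds 10 × 60 × 30 − 9 × 2 = 17982 frames. 3062 ÷ 17982 → 0 full blocks, remainder 3062.
Within the partial block the first minute is 1800 frames and each further minute 1798, so 1 further minute boundary passed. Total skipped labels = 18 × 0 + 2 × 1 = 2.
Non-drop label index = 3062 + 2 = 3064; at 30 labels/s that is 00:01:42:04, i.e. DF 00:01:42;04.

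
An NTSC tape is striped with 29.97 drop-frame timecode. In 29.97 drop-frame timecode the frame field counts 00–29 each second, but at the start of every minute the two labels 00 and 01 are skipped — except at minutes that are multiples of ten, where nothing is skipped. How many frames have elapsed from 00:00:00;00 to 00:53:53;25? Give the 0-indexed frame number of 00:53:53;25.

Complete 10-minute blocks: 5, each 17982 frames → 89910.
Remaining 3 whole minutes in the current block: 1800 + 2 × 1798 = 5396 frames.
Within the current minute: 53 × 30 + 25 − 2 = 1613 (labels ;00/;01 skipped at this minute). Total = 89910 + 5396 + 1613 = 96919.

96919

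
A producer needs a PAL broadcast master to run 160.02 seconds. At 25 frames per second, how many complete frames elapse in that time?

Frames = 160.02 × 25 = 8001/2 ≈ 4000.5000.
Complete frames: 4000.

4000 frames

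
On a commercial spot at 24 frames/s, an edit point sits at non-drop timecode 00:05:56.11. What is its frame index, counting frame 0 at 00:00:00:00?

8555

Total seconds to the label: (0 × 3600 + 5 × 60 + 56) = 356.
Frame index = 356 × 24 + 11 = 8555.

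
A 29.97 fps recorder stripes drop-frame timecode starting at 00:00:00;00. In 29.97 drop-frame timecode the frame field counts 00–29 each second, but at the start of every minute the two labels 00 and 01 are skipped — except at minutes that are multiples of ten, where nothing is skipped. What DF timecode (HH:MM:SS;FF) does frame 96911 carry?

00:53:53;17

Each 10-minute DF block holds 10 × 60 × 30 − 9 × 2 = 17982 frames. 96911 ÷ 17982 → 5 full blocks, remainder 7001.
Within the partial block the first minute is 1800 frames and each further minute 1798, so 3 further minute boundaries passed. Total skipped labels = 18 × 5 + 2 × 3 = 96.
Non-drop label index = 96911 + 96 = 97007; at 30 labels/s that is 00:53:53:17, i.e. DF 00:53:53;17.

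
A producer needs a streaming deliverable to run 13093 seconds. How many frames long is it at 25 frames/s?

327325 frames

Frames = 13093 × 25 = 327325.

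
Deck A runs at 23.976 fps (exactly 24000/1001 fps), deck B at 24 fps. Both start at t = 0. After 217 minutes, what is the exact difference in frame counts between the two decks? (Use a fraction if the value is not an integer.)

217 min = 13020 s.
A emits 24000/1001 × 13020 = 44640000/143 frames; B emits 24 × 13020 = 312480.
Difference = 44640/143 frames (≈ 312.1678); B is ahead of A.

44640/143 frames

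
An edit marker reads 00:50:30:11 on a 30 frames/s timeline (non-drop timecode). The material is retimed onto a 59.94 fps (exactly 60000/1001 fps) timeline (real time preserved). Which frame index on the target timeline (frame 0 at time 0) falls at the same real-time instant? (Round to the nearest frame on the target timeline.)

Source frame index: (0×3600 + 50×60 + 30) × 30 + 11 = 90911.
Real time: 90911 / (30) = 90911/30 s.
Target frame: (90911/30) × (60000/1001) = 181822000/1001 ≈ 181640.360 → 181640.

frame 181640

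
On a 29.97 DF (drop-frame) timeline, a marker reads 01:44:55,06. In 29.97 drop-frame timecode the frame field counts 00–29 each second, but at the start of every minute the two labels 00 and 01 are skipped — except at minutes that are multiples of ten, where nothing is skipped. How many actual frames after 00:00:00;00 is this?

Complete 10-minute blocks: 10, each 17982 frames → 179820.
Remaining 4 whole minutes in the current block: 1800 + 3 × 1798 = 7194 frames.
Within the current minute: 55 × 30 + 6 − 2 = 1654 (labels ;00/;01 skipped at this minute). Total = 179820 + 7194 + 1654 = 188668.

188668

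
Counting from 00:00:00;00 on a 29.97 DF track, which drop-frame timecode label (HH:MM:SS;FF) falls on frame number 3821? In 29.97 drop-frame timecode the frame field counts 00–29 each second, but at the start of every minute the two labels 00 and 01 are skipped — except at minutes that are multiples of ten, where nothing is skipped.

00:02:07;15

Ten DF minutes hold 17982 frames, so frame 3821 lies in block 0 (frames 0–17981) with 3821 frames into that block.
The block's first minute is 1800 frames and the rest 1798 each; 3821 frames reaches minute 2, so 0 × 18 + 2 × 2 = 4 labels have been skipped so far.
Adding those back, label number 3821 + 4 = 3825 at 30 labels/s is 127 s + 15 f = 0 h 2 min 7 s frame 15, i.e. 00:02:07;15.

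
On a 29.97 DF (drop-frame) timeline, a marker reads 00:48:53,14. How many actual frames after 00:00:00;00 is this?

Complete 10-minute blocks: 4, each 17982 frames → 71928.
Remaining 8 whole minutes in the current block: 1800 + 7 × 1798 = 14386 frames.
Within the current minute: 53 × 30 + 14 − 2 = 1602 (labels ;00/;01 skipped at this minute). Total = 71928 + 14386 + 1602 = 87916.

87916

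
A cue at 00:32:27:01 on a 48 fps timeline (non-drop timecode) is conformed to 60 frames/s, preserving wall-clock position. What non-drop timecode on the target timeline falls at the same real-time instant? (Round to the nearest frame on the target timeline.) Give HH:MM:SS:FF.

Source frame index: (0×3600 + 32×60 + 27) × 48 + 1 = 93457.
Real time: 93457 / (48) = 93457/48 s.
Target frame: (93457/48) × (60) = 467285/4 ≈ 116821.250 → 116821.
At 60 labels/s: frame 116821 → 00:32:27:01.

00:32:27:01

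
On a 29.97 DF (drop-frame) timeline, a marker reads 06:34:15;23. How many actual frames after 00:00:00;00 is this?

708963

Complete 10-minute blocks: 39, each 17982 frames → 701298.
Remaining 4 whole minutes in the current block: 1800 + 3 × 1798 = 7194 frames.
Within the current minute: 15 × 30 + 23 − 2 = 471 (labels ;00/;01 skipped at this minute). Total = 701298 + 7194 + 471 = 708963.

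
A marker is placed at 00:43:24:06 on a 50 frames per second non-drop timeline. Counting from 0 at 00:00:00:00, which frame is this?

Total seconds to the label: (0 × 3600 + 43 × 60 + 24) = 2604.
Frame index = 2604 × 50 + 6 = 130206.

frame 130206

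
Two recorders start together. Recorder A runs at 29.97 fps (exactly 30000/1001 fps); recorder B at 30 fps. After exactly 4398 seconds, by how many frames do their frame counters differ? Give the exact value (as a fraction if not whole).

A emits 30000/1001 × 4398 = 131940000/1001 frames; B emits 30 × 4398 = 131940.
Difference = 131940/1001 frames (≈ 131.8082); B is ahead of A.

131940/1001 frames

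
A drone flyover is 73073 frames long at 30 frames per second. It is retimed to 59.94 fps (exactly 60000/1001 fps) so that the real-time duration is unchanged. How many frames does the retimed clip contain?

146000 frames

Target frames = source frames × (target rate / source rate) = 73073 × (60000/1001)/(30) = 73073 × 2000/1001 = 146000.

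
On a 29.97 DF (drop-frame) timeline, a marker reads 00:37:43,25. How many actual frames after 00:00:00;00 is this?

67847

As if non-drop at 30 labels/s: (0 × 3600 + 37 × 60 + 43) × 30 + 25 = 67915.
Minute boundaries passed: 37; those not divisible by 10: 37 − 3 = 34; dropped labels = 2 × 34 = 68.
Actual frame index = 67915 − 68 = 67847.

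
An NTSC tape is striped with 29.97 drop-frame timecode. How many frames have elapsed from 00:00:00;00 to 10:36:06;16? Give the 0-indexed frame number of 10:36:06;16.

As if non-drop at 30 labels/s: (10 × 3600 + 36 × 60 + 6) × 30 + 16 = 1144996.
Minute boundaries passed: 636; those not divisible by 10: 636 − 63 = 573; dropped labels = 2 × 573 = 1146.
Actual frame index = 1144996 − 1146 = 1143850.

1143850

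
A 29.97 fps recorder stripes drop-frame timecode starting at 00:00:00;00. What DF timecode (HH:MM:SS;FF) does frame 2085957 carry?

Ten DF minutes hold 17982 frames, so frame 2085957 lies in block 116 (frames 2085912–2103893) with 45 frames into that block.
The block's first minute is 1800 frames and the rest 1798 each; 45 frames reaches minute 0, so 116 × 18 + 0 × 2 = 2088 labels have been skipped so far.
Adding those back, label number 2085957 + 2088 = 2088045 at 30 labels/s is 69601 s + 15 f = 19 h 20 min 1 s frame 15, i.e. 19:20:01;15.

19:20:01;15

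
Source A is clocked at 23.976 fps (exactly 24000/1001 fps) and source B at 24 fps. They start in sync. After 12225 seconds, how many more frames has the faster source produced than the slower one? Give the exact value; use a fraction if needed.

293400/1001 frames

A emits 24000/1001 × 12225 = 293400000/1001 frames; B emits 24 × 12225 = 293400.
Difference = 293400/1001 frames (≈ 293.1069); B is ahead of A.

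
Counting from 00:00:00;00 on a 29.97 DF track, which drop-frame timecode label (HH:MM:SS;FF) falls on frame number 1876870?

Each 10-minute DF block holds 10 × 60 × 30 − 9 × 2 = 17982 frames. 1876870 ÷ 17982 → 104 full blocks, remainder 6742.
Within the partial block the first minute is 1800 frames and each further minute 1798, so 3 further minute boundaries passed. Total skipped labels = 18 × 104 + 2 × 3 = 1878.
Non-drop label index = 1876870 + 1878 = 1878748; at 30 labels/s that is 17:23:44:28, i.e. DF 17:23:44;28.

17:23:44;28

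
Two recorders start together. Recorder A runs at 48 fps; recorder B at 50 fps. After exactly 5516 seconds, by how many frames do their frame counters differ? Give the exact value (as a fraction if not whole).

11032 frames

A emits 48 × 5516 = 264768 frames; B emits 50 × 5516 = 275800.
Difference = 11032 frames; B is ahead of A.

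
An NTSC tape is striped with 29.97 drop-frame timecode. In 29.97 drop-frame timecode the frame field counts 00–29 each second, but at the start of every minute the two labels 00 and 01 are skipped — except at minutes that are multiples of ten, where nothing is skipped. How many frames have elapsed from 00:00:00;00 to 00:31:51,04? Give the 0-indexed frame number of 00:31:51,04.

57278

Complete 10-minute blocks: 3, each 17982 frames → 53946.
Remaining 1 whole minute in the current block: 1800 + 0 × 1798 = 1800 frames.
Within the current minute: 51 × 30 + 4 − 2 = 1532 (labels ;00/;01 skipped at this minute). Total = 53946 + 1800 + 1532 = 57278.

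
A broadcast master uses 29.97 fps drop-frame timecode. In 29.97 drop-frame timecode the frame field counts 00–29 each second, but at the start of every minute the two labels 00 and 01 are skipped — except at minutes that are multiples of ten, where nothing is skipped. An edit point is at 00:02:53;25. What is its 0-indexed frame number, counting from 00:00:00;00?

As if non-drop at 30 labels/s: (0 × 3600 + 2 × 60 + 53) × 30 + 25 = 5215.
Minute boundaries passed: 2; those not divisible by 10: 2 − 0 = 2; dropped labels = 2 × 2 = 4.
Actual frame index = 5215 − 4 = 5211.

5211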